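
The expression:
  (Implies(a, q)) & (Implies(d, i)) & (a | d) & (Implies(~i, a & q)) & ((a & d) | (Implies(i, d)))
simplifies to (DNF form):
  (d & i & q) | (d & i & ~a) | (d & q & ~d) | (a & d & i & q) | (d & ~a & ~d) | (a & d & i & ~a) | (a & d & q & ~d) | (a & i & q & ~i) | (d & i & q & ~i) | (a & d & ~a & ~d) | (a & i & ~a & ~i) | (a & q & ~d & ~i) | (d & i & ~a & ~i) | (d & q & ~d & ~i) | (a & ~a & ~d & ~i) | (d & ~a & ~d & ~i)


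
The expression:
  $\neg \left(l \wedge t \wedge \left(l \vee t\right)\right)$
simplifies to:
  $\neg l \vee \neg t$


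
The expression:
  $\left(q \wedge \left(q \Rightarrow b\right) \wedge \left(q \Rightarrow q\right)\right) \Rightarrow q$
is always true.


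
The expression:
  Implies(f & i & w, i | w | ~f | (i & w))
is always true.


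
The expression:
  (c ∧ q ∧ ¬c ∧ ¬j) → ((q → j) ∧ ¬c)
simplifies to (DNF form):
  True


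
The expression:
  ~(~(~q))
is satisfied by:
  {q: False}


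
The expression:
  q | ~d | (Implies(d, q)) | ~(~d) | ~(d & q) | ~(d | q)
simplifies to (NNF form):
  True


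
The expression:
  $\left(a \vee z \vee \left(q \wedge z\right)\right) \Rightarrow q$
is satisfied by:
  {q: True, a: False, z: False}
  {q: True, z: True, a: False}
  {q: True, a: True, z: False}
  {q: True, z: True, a: True}
  {z: False, a: False, q: False}


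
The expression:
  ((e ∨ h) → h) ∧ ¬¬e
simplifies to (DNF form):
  e ∧ h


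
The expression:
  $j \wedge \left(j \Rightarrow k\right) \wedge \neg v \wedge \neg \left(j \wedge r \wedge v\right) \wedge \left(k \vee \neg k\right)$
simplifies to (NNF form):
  $j \wedge k \wedge \neg v$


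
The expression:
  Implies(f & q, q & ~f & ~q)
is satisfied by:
  {q: False, f: False}
  {f: True, q: False}
  {q: True, f: False}


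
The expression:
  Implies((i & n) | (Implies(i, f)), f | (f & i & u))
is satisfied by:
  {f: True, i: True, n: False}
  {f: True, i: False, n: False}
  {n: True, f: True, i: True}
  {n: True, f: True, i: False}
  {i: True, n: False, f: False}


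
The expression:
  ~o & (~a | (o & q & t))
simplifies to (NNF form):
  ~a & ~o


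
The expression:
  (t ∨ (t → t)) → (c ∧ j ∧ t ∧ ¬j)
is never true.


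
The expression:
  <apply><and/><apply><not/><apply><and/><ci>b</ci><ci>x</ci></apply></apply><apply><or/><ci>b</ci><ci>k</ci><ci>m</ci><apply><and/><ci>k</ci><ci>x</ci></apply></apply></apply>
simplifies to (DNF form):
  <apply><or/><apply><and/><ci>b</ci><apply><not/><ci>x</ci></apply></apply><apply><and/><ci>k</ci><apply><not/><ci>b</ci></apply></apply><apply><and/><ci>m</ci><apply><not/><ci>b</ci></apply></apply></apply>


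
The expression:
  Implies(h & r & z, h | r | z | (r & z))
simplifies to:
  True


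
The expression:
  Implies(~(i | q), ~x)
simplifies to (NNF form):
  i | q | ~x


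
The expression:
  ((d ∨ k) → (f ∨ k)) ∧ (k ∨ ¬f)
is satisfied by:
  {k: True, d: False, f: False}
  {f: True, k: True, d: False}
  {k: True, d: True, f: False}
  {f: True, k: True, d: True}
  {f: False, d: False, k: False}


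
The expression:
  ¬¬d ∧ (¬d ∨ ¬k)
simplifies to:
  d ∧ ¬k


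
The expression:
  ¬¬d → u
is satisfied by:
  {u: True, d: False}
  {d: False, u: False}
  {d: True, u: True}


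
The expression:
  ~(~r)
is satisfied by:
  {r: True}


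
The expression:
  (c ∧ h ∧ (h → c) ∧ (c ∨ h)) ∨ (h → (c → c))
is always true.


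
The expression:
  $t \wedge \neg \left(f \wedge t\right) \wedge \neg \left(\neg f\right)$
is never true.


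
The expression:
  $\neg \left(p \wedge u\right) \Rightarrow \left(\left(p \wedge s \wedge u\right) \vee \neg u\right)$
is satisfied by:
  {p: True, u: False}
  {u: False, p: False}
  {u: True, p: True}


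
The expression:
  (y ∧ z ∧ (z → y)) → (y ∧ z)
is always true.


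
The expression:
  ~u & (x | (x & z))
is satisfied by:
  {x: True, u: False}


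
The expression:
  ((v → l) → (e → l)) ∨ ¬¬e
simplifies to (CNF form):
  True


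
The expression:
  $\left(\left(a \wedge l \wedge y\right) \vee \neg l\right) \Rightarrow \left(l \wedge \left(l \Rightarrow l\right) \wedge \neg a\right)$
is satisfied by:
  {l: True, y: False, a: False}
  {a: True, l: True, y: False}
  {y: True, l: True, a: False}


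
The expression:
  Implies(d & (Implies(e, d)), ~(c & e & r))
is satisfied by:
  {r: False, c: False, d: False, e: False}
  {e: True, r: False, c: False, d: False}
  {d: True, r: False, c: False, e: False}
  {e: True, d: True, r: False, c: False}
  {c: True, e: False, r: False, d: False}
  {e: True, c: True, r: False, d: False}
  {d: True, c: True, e: False, r: False}
  {e: True, d: True, c: True, r: False}
  {r: True, d: False, c: False, e: False}
  {e: True, r: True, d: False, c: False}
  {d: True, r: True, e: False, c: False}
  {e: True, d: True, r: True, c: False}
  {c: True, r: True, d: False, e: False}
  {e: True, c: True, r: True, d: False}
  {d: True, c: True, r: True, e: False}


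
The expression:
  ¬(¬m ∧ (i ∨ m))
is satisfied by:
  {m: True, i: False}
  {i: False, m: False}
  {i: True, m: True}


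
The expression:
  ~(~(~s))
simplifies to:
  ~s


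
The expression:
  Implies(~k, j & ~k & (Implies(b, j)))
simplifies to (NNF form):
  j | k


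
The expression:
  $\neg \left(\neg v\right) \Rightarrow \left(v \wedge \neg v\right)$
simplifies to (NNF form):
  $\neg v$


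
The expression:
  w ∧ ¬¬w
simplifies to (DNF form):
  w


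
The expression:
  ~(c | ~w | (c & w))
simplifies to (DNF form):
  w & ~c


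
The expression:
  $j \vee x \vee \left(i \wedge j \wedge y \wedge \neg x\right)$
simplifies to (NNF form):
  $j \vee x$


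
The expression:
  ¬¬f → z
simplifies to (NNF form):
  z ∨ ¬f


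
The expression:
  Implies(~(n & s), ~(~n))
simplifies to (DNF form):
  n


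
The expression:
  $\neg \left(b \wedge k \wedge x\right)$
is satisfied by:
  {k: False, x: False, b: False}
  {b: True, k: False, x: False}
  {x: True, k: False, b: False}
  {b: True, x: True, k: False}
  {k: True, b: False, x: False}
  {b: True, k: True, x: False}
  {x: True, k: True, b: False}


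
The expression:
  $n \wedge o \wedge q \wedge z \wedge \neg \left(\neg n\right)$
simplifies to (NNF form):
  $n \wedge o \wedge q \wedge z$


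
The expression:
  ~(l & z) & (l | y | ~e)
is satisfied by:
  {y: True, e: False, l: False, z: False}
  {y: False, e: False, l: False, z: False}
  {z: True, y: True, e: False, l: False}
  {z: True, y: False, e: False, l: False}
  {e: True, y: True, z: False, l: False}
  {z: True, e: True, y: True, l: False}
  {l: True, y: True, e: False, z: False}
  {l: True, y: False, e: False, z: False}
  {l: True, e: True, y: True, z: False}
  {l: True, e: True, y: False, z: False}


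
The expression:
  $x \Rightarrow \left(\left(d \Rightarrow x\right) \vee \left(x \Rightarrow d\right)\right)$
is always true.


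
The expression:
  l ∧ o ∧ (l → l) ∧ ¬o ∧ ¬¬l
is never true.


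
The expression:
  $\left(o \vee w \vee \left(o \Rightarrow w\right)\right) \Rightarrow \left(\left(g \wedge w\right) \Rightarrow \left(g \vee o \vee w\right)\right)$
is always true.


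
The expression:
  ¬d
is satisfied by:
  {d: False}


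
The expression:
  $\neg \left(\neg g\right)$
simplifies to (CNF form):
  $g$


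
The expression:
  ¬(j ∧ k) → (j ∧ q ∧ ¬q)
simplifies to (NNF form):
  j ∧ k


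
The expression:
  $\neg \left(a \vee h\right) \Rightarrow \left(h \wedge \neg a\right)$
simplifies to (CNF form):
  $a \vee h$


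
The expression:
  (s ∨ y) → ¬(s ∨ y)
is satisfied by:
  {y: False, s: False}


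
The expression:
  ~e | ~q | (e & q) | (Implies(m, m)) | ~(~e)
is always true.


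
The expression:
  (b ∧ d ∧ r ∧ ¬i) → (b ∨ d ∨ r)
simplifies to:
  True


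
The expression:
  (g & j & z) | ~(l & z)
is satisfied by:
  {j: True, g: True, l: False, z: False}
  {j: True, g: False, l: False, z: False}
  {g: True, j: False, l: False, z: False}
  {j: False, g: False, l: False, z: False}
  {j: True, z: True, g: True, l: False}
  {j: True, z: True, g: False, l: False}
  {z: True, g: True, j: False, l: False}
  {z: True, j: False, g: False, l: False}
  {j: True, l: True, g: True, z: False}
  {j: True, l: True, g: False, z: False}
  {l: True, g: True, j: False, z: False}
  {l: True, j: False, g: False, z: False}
  {j: True, z: True, l: True, g: True}


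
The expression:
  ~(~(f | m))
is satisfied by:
  {m: True, f: True}
  {m: True, f: False}
  {f: True, m: False}


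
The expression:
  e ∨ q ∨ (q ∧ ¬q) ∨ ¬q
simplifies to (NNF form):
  True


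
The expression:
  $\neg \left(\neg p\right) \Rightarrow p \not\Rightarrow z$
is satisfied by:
  {p: False, z: False}
  {z: True, p: False}
  {p: True, z: False}


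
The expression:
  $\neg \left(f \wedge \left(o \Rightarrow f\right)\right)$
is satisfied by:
  {f: False}


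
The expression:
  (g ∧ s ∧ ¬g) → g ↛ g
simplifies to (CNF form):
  True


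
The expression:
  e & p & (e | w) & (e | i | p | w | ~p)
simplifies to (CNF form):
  e & p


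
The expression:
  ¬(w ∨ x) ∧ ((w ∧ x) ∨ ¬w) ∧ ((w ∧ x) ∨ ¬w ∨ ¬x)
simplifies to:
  ¬w ∧ ¬x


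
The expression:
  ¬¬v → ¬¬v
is always true.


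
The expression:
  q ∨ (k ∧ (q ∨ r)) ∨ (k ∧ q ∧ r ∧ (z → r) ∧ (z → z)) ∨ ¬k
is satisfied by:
  {r: True, q: True, k: False}
  {r: True, k: False, q: False}
  {q: True, k: False, r: False}
  {q: False, k: False, r: False}
  {r: True, q: True, k: True}
  {r: True, k: True, q: False}
  {q: True, k: True, r: False}


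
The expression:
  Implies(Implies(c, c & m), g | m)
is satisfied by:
  {c: True, m: True, g: True}
  {c: True, m: True, g: False}
  {c: True, g: True, m: False}
  {c: True, g: False, m: False}
  {m: True, g: True, c: False}
  {m: True, g: False, c: False}
  {g: True, m: False, c: False}


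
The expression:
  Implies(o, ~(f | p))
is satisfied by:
  {p: False, o: False, f: False}
  {f: True, p: False, o: False}
  {p: True, f: False, o: False}
  {f: True, p: True, o: False}
  {o: True, f: False, p: False}


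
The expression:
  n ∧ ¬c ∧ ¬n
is never true.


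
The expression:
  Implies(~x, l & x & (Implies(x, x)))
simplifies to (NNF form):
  x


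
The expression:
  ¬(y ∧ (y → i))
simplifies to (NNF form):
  ¬i ∨ ¬y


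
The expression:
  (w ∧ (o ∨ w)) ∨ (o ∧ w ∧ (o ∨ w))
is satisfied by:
  {w: True}


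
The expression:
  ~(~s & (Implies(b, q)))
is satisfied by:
  {s: True, b: True, q: False}
  {s: True, b: False, q: False}
  {q: True, s: True, b: True}
  {q: True, s: True, b: False}
  {b: True, q: False, s: False}


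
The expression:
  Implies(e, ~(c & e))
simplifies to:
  ~c | ~e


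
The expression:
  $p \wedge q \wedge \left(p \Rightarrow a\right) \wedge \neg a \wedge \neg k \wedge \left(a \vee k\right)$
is never true.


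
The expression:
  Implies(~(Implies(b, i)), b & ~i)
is always true.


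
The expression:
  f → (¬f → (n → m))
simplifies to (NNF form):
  True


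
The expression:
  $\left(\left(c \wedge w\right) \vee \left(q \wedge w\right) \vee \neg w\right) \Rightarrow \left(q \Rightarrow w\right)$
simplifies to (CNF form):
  $w \vee \neg q$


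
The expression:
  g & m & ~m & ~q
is never true.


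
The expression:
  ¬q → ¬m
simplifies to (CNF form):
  q ∨ ¬m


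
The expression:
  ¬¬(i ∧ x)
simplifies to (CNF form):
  i ∧ x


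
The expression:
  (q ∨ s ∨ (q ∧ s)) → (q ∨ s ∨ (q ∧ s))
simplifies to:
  True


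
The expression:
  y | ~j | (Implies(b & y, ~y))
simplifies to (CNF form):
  True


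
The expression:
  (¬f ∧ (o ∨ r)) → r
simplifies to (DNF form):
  f ∨ r ∨ ¬o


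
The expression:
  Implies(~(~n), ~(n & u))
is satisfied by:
  {u: False, n: False}
  {n: True, u: False}
  {u: True, n: False}


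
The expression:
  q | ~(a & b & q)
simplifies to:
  True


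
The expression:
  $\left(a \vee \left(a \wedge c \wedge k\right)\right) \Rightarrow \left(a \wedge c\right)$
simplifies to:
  $c \vee \neg a$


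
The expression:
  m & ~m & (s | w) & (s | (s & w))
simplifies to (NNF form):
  False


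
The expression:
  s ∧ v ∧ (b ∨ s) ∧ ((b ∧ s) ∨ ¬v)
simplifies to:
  b ∧ s ∧ v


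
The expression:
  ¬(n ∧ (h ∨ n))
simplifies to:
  ¬n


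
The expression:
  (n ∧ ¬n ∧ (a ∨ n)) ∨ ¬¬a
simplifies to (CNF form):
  a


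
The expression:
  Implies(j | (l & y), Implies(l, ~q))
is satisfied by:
  {j: False, l: False, q: False, y: False}
  {y: True, j: False, l: False, q: False}
  {j: True, y: False, l: False, q: False}
  {y: True, j: True, l: False, q: False}
  {q: True, y: False, j: False, l: False}
  {y: True, q: True, j: False, l: False}
  {q: True, j: True, y: False, l: False}
  {y: True, q: True, j: True, l: False}
  {l: True, q: False, j: False, y: False}
  {l: True, y: True, q: False, j: False}
  {l: True, j: True, q: False, y: False}
  {y: True, l: True, j: True, q: False}
  {l: True, q: True, y: False, j: False}


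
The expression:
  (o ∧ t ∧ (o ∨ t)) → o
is always true.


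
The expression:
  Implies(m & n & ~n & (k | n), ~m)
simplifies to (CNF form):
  True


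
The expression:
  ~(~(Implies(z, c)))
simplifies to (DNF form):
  c | ~z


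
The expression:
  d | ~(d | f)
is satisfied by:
  {d: True, f: False}
  {f: False, d: False}
  {f: True, d: True}


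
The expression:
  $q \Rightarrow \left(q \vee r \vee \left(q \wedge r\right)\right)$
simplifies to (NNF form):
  $\text{True}$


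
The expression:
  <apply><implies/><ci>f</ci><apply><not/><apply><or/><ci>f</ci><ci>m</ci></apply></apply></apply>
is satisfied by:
  {f: False}


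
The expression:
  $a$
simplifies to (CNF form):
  $a$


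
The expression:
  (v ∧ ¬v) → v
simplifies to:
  True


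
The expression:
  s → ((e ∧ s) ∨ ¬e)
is always true.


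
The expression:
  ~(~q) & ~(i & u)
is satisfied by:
  {q: True, u: False, i: False}
  {q: True, i: True, u: False}
  {q: True, u: True, i: False}


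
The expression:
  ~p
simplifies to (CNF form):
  ~p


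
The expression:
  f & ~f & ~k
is never true.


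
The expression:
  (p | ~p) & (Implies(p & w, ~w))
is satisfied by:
  {p: False, w: False}
  {w: True, p: False}
  {p: True, w: False}


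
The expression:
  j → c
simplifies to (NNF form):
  c ∨ ¬j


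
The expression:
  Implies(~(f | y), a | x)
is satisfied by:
  {a: True, y: True, f: True, x: True}
  {a: True, y: True, f: True, x: False}
  {a: True, y: True, x: True, f: False}
  {a: True, y: True, x: False, f: False}
  {a: True, f: True, x: True, y: False}
  {a: True, f: True, x: False, y: False}
  {a: True, f: False, x: True, y: False}
  {a: True, f: False, x: False, y: False}
  {y: True, f: True, x: True, a: False}
  {y: True, f: True, x: False, a: False}
  {y: True, x: True, f: False, a: False}
  {y: True, x: False, f: False, a: False}
  {f: True, x: True, y: False, a: False}
  {f: True, y: False, x: False, a: False}
  {x: True, y: False, f: False, a: False}


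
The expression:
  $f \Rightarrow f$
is always true.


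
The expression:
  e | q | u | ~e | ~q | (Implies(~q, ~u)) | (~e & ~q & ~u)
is always true.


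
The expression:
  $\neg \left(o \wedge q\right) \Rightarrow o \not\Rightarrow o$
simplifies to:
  $o \wedge q$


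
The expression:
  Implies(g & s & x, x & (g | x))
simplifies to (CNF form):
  True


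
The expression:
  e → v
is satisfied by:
  {v: True, e: False}
  {e: False, v: False}
  {e: True, v: True}


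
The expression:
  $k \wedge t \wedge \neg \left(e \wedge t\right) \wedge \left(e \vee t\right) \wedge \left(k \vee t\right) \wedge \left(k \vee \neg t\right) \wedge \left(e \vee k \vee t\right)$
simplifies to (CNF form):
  $k \wedge t \wedge \neg e$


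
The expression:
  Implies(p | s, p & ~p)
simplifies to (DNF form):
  ~p & ~s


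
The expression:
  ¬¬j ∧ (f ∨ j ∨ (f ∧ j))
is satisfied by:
  {j: True}


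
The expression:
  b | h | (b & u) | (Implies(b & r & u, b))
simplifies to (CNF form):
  True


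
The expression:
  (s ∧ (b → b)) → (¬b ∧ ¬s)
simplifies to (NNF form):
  ¬s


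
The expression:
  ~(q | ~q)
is never true.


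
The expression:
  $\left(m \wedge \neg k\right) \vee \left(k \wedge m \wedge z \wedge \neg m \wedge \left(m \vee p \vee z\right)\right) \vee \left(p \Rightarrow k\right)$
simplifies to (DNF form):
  $k \vee m \vee \neg p$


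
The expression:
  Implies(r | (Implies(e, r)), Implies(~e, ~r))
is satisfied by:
  {e: True, r: False}
  {r: False, e: False}
  {r: True, e: True}


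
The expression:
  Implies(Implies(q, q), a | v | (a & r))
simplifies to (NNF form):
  a | v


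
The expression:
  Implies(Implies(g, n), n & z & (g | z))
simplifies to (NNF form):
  (n & z) | (g & ~n)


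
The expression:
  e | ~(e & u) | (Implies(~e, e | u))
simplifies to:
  True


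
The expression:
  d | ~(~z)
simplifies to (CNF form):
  d | z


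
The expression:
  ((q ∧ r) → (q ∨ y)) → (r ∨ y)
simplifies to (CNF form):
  r ∨ y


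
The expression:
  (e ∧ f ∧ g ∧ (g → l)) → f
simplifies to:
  True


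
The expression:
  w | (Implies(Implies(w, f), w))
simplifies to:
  w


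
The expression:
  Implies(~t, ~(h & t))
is always true.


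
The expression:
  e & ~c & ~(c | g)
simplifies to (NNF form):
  e & ~c & ~g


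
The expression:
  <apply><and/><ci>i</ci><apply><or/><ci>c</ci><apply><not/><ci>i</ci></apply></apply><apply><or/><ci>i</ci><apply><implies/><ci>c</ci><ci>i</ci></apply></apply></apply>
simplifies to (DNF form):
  <apply><and/><ci>c</ci><ci>i</ci></apply>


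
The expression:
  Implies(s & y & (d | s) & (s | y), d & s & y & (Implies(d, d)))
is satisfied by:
  {d: True, s: False, y: False}
  {s: False, y: False, d: False}
  {d: True, y: True, s: False}
  {y: True, s: False, d: False}
  {d: True, s: True, y: False}
  {s: True, d: False, y: False}
  {d: True, y: True, s: True}


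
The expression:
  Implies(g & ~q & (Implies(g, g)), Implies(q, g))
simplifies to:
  True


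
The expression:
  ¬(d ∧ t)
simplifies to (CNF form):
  ¬d ∨ ¬t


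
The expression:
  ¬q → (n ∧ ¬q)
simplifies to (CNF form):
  n ∨ q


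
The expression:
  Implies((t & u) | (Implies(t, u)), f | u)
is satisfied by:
  {t: True, u: True, f: True}
  {t: True, u: True, f: False}
  {t: True, f: True, u: False}
  {t: True, f: False, u: False}
  {u: True, f: True, t: False}
  {u: True, f: False, t: False}
  {f: True, u: False, t: False}


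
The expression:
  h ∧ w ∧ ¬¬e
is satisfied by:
  {h: True, e: True, w: True}


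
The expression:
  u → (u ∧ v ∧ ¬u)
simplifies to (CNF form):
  ¬u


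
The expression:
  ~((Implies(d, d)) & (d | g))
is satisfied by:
  {g: False, d: False}


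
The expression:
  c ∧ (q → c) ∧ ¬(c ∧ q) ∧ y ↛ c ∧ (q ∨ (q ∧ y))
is never true.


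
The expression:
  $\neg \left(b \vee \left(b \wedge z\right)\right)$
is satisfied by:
  {b: False}


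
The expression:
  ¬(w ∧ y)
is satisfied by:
  {w: False, y: False}
  {y: True, w: False}
  {w: True, y: False}


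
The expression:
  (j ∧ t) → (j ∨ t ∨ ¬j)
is always true.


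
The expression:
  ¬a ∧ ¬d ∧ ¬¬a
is never true.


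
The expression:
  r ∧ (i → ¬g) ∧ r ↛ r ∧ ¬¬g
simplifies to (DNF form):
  False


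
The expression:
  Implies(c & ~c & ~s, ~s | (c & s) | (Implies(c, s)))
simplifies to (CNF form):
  True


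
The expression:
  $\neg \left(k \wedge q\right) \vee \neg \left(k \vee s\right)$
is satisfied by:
  {k: False, q: False}
  {q: True, k: False}
  {k: True, q: False}


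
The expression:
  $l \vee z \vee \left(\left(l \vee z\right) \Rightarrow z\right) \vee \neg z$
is always true.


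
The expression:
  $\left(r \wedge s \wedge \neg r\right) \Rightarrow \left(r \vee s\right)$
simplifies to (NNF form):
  $\text{True}$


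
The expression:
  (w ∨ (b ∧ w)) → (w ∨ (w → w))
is always true.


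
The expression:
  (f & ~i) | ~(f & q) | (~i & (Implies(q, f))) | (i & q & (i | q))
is always true.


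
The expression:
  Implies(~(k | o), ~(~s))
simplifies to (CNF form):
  k | o | s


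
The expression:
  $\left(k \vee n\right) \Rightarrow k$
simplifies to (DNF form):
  $k \vee \neg n$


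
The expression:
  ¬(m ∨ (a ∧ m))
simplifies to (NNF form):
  ¬m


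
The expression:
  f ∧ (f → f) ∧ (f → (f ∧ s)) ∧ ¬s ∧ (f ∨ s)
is never true.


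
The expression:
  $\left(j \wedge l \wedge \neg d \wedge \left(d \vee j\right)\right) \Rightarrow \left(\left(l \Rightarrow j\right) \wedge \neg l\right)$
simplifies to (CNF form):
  $d \vee \neg j \vee \neg l$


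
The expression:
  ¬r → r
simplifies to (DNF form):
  r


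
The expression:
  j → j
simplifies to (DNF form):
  True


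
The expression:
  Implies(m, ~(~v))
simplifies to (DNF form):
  v | ~m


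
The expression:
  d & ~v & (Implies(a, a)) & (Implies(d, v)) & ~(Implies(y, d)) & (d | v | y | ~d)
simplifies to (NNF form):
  False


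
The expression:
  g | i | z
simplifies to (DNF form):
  g | i | z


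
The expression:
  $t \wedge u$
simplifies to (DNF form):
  $t \wedge u$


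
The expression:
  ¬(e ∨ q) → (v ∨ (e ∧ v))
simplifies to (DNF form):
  e ∨ q ∨ v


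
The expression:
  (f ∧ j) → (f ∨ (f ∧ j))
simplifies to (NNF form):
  True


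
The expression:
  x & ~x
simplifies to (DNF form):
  False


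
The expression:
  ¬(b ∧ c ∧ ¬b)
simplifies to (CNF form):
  True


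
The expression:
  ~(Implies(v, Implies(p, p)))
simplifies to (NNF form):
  False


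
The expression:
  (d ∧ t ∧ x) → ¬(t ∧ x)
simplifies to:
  ¬d ∨ ¬t ∨ ¬x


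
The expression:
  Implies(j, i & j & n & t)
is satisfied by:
  {n: True, t: True, i: True, j: False}
  {n: True, t: True, i: False, j: False}
  {n: True, i: True, t: False, j: False}
  {n: True, i: False, t: False, j: False}
  {t: True, i: True, n: False, j: False}
  {t: True, i: False, n: False, j: False}
  {i: True, n: False, t: False, j: False}
  {i: False, n: False, t: False, j: False}
  {j: True, n: True, t: True, i: True}


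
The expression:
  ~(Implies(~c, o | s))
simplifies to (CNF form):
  ~c & ~o & ~s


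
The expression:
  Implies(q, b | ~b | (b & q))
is always true.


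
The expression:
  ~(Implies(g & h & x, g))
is never true.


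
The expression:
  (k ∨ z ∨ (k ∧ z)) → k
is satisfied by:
  {k: True, z: False}
  {z: False, k: False}
  {z: True, k: True}


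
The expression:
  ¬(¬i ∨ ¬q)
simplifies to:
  i ∧ q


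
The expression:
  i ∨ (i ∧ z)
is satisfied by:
  {i: True}


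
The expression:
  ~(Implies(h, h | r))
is never true.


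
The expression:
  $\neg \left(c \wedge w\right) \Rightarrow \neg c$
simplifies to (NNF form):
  $w \vee \neg c$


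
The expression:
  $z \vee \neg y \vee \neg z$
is always true.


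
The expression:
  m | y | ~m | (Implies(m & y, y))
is always true.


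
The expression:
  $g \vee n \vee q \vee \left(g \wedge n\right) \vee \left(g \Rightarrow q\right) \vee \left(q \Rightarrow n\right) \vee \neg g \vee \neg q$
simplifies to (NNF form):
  $\text{True}$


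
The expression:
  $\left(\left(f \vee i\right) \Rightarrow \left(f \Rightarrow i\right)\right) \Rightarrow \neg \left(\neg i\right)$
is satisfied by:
  {i: True, f: True}
  {i: True, f: False}
  {f: True, i: False}


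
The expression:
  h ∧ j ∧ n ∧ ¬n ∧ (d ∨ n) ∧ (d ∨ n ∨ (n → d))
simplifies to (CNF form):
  False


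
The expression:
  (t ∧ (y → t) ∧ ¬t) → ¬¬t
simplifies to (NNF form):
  True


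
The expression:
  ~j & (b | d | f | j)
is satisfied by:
  {b: True, d: True, f: True, j: False}
  {b: True, d: True, f: False, j: False}
  {b: True, f: True, d: False, j: False}
  {b: True, f: False, d: False, j: False}
  {d: True, f: True, b: False, j: False}
  {d: True, f: False, b: False, j: False}
  {f: True, b: False, d: False, j: False}


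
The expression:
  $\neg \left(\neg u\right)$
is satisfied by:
  {u: True}


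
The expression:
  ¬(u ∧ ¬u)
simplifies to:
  True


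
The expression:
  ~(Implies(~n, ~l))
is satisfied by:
  {l: True, n: False}


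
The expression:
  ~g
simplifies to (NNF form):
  ~g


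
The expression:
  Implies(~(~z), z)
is always true.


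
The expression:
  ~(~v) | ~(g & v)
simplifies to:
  True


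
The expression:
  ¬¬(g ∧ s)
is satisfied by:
  {s: True, g: True}


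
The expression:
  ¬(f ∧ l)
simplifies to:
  ¬f ∨ ¬l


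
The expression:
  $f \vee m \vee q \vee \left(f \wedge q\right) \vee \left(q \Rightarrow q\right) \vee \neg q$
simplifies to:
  $\text{True}$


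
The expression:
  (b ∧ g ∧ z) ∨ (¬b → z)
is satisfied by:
  {b: True, z: True}
  {b: True, z: False}
  {z: True, b: False}


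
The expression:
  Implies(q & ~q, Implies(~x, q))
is always true.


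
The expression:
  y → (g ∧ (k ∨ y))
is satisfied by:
  {g: True, y: False}
  {y: False, g: False}
  {y: True, g: True}


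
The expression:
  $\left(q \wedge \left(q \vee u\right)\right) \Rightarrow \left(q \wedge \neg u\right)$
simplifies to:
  $\neg q \vee \neg u$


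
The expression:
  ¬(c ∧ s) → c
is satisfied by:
  {c: True}


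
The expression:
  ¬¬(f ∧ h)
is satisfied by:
  {h: True, f: True}


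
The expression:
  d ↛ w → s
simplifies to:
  s ∨ w ∨ ¬d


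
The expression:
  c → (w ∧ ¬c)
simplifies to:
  ¬c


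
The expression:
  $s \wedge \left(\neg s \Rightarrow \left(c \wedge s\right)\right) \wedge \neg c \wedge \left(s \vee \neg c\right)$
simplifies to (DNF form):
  $s \wedge \neg c$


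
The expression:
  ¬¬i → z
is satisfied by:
  {z: True, i: False}
  {i: False, z: False}
  {i: True, z: True}


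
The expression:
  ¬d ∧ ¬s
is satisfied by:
  {d: False, s: False}


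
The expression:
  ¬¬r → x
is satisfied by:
  {x: True, r: False}
  {r: False, x: False}
  {r: True, x: True}


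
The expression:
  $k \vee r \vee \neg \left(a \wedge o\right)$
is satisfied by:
  {r: True, k: True, o: False, a: False}
  {r: True, o: False, k: False, a: False}
  {k: True, r: False, o: False, a: False}
  {r: False, o: False, k: False, a: False}
  {a: True, r: True, k: True, o: False}
  {a: True, r: True, o: False, k: False}
  {a: True, k: True, r: False, o: False}
  {a: True, r: False, o: False, k: False}
  {r: True, o: True, k: True, a: False}
  {r: True, o: True, a: False, k: False}
  {o: True, k: True, a: False, r: False}
  {o: True, a: False, k: False, r: False}
  {r: True, o: True, a: True, k: True}
  {r: True, o: True, a: True, k: False}
  {o: True, a: True, k: True, r: False}


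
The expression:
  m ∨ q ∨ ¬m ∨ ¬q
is always true.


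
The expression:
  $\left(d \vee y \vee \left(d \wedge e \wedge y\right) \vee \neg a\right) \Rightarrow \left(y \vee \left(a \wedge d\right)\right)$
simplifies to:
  $a \vee y$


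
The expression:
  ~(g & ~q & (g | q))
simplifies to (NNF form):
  q | ~g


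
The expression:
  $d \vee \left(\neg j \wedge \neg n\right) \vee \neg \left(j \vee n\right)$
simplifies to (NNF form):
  $d \vee \left(\neg j \wedge \neg n\right)$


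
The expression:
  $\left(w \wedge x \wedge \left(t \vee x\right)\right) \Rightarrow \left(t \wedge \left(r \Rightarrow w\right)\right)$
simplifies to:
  $t \vee \neg w \vee \neg x$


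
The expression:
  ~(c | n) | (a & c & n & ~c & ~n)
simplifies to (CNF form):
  ~c & ~n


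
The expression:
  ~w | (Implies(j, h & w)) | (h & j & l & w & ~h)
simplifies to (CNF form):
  h | ~j | ~w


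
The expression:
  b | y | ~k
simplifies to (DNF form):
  b | y | ~k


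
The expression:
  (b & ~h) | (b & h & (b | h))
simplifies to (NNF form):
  b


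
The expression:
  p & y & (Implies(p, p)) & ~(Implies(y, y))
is never true.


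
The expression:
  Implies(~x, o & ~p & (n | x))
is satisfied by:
  {x: True, n: True, o: True, p: False}
  {x: True, n: True, o: False, p: False}
  {x: True, o: True, n: False, p: False}
  {x: True, o: False, n: False, p: False}
  {x: True, p: True, n: True, o: True}
  {x: True, p: True, n: True, o: False}
  {x: True, p: True, n: False, o: True}
  {x: True, p: True, n: False, o: False}
  {n: True, o: True, x: False, p: False}


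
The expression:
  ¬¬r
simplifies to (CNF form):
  r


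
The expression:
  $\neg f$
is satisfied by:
  {f: False}


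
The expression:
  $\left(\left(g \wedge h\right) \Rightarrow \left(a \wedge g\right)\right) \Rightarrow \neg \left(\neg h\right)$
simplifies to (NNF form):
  $h$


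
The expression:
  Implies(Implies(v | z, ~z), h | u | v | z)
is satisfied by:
  {u: True, z: True, v: True, h: True}
  {u: True, z: True, v: True, h: False}
  {u: True, z: True, h: True, v: False}
  {u: True, z: True, h: False, v: False}
  {u: True, v: True, h: True, z: False}
  {u: True, v: True, h: False, z: False}
  {u: True, v: False, h: True, z: False}
  {u: True, v: False, h: False, z: False}
  {z: True, v: True, h: True, u: False}
  {z: True, v: True, h: False, u: False}
  {z: True, h: True, v: False, u: False}
  {z: True, h: False, v: False, u: False}
  {v: True, h: True, z: False, u: False}
  {v: True, z: False, h: False, u: False}
  {h: True, z: False, v: False, u: False}


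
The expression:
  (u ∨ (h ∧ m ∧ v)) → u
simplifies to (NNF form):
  u ∨ ¬h ∨ ¬m ∨ ¬v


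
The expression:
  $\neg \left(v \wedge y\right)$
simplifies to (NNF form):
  $\neg v \vee \neg y$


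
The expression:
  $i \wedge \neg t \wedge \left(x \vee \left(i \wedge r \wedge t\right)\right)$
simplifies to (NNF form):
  $i \wedge x \wedge \neg t$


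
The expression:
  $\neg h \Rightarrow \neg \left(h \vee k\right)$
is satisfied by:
  {h: True, k: False}
  {k: False, h: False}
  {k: True, h: True}


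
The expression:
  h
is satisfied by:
  {h: True}


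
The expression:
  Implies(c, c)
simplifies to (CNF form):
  True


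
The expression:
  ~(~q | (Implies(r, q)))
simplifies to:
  False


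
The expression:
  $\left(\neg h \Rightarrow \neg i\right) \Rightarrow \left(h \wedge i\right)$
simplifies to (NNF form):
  $i$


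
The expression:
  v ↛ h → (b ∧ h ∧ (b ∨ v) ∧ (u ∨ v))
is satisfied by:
  {h: True, v: False}
  {v: False, h: False}
  {v: True, h: True}


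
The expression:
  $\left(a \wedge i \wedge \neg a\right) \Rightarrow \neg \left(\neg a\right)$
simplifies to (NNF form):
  $\text{True}$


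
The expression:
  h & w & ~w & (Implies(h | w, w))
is never true.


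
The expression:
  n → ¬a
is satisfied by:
  {n: False, a: False}
  {a: True, n: False}
  {n: True, a: False}


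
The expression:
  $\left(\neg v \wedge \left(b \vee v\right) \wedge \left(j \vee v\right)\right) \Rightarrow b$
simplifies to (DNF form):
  $\text{True}$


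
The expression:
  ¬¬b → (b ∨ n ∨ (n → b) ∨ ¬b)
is always true.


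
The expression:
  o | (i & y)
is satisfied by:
  {i: True, o: True, y: True}
  {i: True, o: True, y: False}
  {o: True, y: True, i: False}
  {o: True, y: False, i: False}
  {i: True, y: True, o: False}


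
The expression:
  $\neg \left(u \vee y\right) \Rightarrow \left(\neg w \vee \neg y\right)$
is always true.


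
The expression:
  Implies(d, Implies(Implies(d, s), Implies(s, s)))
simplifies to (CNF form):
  True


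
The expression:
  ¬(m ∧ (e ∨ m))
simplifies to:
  ¬m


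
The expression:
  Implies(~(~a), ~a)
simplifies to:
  ~a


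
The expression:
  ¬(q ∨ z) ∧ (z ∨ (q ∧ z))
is never true.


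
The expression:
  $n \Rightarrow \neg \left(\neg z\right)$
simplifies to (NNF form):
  $z \vee \neg n$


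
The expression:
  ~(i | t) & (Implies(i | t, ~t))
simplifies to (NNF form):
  ~i & ~t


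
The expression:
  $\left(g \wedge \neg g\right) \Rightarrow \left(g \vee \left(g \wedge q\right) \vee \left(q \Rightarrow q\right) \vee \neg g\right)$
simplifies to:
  $\text{True}$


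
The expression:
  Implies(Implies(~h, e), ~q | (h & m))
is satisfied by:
  {m: True, e: False, q: False, h: False}
  {h: False, e: False, m: False, q: False}
  {h: True, m: True, e: False, q: False}
  {h: True, e: False, m: False, q: False}
  {m: True, e: True, h: False, q: False}
  {e: True, h: False, m: False, q: False}
  {h: True, e: True, m: True, q: False}
  {h: True, e: True, m: False, q: False}
  {q: True, m: True, h: False, e: False}
  {q: True, h: False, e: False, m: False}
  {q: True, m: True, h: True, e: False}
  {q: True, m: True, h: True, e: True}


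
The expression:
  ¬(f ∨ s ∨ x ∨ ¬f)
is never true.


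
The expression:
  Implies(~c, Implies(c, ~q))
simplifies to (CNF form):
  True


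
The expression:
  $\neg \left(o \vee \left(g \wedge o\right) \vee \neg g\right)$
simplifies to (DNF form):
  $g \wedge \neg o$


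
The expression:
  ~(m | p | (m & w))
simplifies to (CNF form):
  ~m & ~p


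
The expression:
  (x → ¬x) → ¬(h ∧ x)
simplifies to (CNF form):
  True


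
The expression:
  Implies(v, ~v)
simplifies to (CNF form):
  ~v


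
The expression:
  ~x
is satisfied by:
  {x: False}


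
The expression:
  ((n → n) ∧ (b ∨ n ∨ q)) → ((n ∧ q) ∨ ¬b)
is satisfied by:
  {n: True, q: True, b: False}
  {n: True, q: False, b: False}
  {q: True, n: False, b: False}
  {n: False, q: False, b: False}
  {n: True, b: True, q: True}


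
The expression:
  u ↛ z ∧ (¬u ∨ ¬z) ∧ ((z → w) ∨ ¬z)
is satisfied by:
  {u: True, z: False}


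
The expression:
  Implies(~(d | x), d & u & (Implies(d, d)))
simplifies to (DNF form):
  d | x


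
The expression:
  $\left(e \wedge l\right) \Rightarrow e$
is always true.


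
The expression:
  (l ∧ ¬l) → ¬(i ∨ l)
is always true.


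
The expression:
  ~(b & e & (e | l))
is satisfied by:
  {e: False, b: False}
  {b: True, e: False}
  {e: True, b: False}


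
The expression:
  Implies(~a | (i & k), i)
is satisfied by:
  {i: True, a: True}
  {i: True, a: False}
  {a: True, i: False}


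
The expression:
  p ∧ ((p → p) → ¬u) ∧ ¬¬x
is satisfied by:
  {p: True, x: True, u: False}


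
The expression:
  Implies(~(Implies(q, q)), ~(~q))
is always true.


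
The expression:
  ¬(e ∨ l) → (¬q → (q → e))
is always true.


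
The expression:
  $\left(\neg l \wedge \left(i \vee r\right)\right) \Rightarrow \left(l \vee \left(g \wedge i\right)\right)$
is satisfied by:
  {l: True, g: True, i: False, r: False}
  {l: True, i: False, g: False, r: False}
  {l: True, r: True, g: True, i: False}
  {l: True, r: True, i: False, g: False}
  {l: True, g: True, i: True, r: False}
  {l: True, i: True, g: False, r: False}
  {l: True, r: True, i: True, g: True}
  {l: True, r: True, i: True, g: False}
  {g: True, r: False, i: False, l: False}
  {r: False, i: False, g: False, l: False}
  {g: True, i: True, r: False, l: False}
  {r: True, g: True, i: True, l: False}


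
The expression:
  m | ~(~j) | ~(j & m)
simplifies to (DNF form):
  True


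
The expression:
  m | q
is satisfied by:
  {q: True, m: True}
  {q: True, m: False}
  {m: True, q: False}


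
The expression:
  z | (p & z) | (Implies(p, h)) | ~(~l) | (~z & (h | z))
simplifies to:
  h | l | z | ~p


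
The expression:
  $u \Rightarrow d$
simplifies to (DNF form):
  $d \vee \neg u$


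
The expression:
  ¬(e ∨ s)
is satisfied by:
  {e: False, s: False}


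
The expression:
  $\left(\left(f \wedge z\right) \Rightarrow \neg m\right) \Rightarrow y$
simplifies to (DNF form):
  $y \vee \left(f \wedge m \wedge z\right)$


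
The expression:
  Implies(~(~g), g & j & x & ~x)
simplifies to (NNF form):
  ~g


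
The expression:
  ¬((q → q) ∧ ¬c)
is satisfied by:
  {c: True}


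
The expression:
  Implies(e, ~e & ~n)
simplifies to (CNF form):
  ~e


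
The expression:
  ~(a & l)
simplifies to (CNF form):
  ~a | ~l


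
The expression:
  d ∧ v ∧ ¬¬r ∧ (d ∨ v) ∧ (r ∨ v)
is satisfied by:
  {r: True, d: True, v: True}


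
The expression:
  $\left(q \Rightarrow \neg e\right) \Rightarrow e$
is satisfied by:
  {e: True}


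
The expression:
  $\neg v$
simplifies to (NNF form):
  $\neg v$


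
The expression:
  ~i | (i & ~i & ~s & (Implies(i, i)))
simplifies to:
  ~i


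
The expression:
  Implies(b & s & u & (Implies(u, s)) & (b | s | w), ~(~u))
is always true.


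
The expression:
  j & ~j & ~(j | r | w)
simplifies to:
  False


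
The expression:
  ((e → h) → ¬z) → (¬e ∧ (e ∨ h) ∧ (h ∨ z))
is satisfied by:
  {h: True, z: True, e: False}
  {h: True, z: False, e: False}
  {z: True, h: False, e: False}
  {h: True, e: True, z: True}


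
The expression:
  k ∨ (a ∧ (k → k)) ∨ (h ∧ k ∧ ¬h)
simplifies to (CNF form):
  a ∨ k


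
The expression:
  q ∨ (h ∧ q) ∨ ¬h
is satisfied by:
  {q: True, h: False}
  {h: False, q: False}
  {h: True, q: True}


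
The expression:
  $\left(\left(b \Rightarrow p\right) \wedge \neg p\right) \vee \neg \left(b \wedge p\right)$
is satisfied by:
  {p: False, b: False}
  {b: True, p: False}
  {p: True, b: False}


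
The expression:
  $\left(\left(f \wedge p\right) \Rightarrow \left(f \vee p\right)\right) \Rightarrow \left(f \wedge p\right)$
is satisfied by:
  {p: True, f: True}


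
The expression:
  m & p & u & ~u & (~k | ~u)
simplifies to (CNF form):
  False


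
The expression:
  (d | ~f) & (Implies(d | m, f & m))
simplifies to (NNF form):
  (d | ~m) & (f | ~d) & (m | ~f)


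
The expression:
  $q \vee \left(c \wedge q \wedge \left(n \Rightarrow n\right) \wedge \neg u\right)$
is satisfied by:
  {q: True}


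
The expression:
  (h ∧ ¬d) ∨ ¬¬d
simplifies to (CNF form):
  d ∨ h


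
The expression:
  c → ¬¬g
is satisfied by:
  {g: True, c: False}
  {c: False, g: False}
  {c: True, g: True}


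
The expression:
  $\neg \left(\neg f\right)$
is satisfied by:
  {f: True}


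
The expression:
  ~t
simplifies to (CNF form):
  ~t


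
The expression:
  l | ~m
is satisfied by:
  {l: True, m: False}
  {m: False, l: False}
  {m: True, l: True}
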